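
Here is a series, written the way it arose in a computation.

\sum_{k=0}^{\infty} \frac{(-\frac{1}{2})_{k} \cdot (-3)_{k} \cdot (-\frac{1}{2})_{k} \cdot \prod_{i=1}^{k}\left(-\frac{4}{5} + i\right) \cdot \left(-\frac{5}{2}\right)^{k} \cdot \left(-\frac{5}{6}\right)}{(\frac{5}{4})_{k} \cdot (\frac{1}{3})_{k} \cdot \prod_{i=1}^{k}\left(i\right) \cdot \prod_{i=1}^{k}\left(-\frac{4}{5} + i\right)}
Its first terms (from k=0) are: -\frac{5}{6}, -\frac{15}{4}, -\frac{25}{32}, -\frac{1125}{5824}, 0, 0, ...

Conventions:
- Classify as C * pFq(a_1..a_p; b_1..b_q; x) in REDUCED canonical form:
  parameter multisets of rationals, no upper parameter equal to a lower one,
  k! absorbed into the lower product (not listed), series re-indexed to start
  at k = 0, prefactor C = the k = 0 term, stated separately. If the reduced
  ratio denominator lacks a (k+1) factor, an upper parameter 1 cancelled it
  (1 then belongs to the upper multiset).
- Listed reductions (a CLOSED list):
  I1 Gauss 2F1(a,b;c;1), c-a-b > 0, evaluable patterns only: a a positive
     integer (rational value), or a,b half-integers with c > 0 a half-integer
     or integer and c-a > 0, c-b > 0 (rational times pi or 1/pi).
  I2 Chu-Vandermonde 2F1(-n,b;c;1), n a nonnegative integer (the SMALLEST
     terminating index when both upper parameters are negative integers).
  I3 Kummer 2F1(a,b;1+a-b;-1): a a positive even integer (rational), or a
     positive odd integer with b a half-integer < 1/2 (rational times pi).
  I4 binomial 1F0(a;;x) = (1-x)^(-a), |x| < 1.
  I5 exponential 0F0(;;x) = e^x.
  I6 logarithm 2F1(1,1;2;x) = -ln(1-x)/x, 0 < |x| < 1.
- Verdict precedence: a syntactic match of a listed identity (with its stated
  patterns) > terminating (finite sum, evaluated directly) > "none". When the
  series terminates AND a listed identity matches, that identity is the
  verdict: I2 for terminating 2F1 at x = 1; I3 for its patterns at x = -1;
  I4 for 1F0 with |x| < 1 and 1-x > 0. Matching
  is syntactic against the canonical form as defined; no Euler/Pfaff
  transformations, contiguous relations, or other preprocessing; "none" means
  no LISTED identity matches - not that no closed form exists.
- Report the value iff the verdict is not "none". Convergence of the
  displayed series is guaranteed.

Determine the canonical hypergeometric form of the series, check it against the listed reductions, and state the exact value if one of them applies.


Reduced: x = -\frac{5}{2}, 3F2, upper = {-3, -\frac{1}{2}, -\frac{1}{2}}, lower = {\frac{1}{3}, \frac{5}{4}}, C = -\frac{5}{6}. Verdict: terminating at k = 3: the factor (-3)_k kills every later term; summing the 4 survivors is exact. Its exact value is -\frac{97105}{17472}.

Key observation: x = -\frac{5}{2} and the running product (C = -5/6) telescopes to a rising factorial.
Consecutive-term ratio: r(k) = -\frac{5}{2} * (k-3) (k-\frac{1}{2}) (k-\frac{1}{2}) / [(k+\frac{1}{3}) (k+\frac{5}{4}) (k+1)] - rational in k, leading ratio -\frac{5}{2}; with t_0 = -\frac{5}{6}, classification follows.


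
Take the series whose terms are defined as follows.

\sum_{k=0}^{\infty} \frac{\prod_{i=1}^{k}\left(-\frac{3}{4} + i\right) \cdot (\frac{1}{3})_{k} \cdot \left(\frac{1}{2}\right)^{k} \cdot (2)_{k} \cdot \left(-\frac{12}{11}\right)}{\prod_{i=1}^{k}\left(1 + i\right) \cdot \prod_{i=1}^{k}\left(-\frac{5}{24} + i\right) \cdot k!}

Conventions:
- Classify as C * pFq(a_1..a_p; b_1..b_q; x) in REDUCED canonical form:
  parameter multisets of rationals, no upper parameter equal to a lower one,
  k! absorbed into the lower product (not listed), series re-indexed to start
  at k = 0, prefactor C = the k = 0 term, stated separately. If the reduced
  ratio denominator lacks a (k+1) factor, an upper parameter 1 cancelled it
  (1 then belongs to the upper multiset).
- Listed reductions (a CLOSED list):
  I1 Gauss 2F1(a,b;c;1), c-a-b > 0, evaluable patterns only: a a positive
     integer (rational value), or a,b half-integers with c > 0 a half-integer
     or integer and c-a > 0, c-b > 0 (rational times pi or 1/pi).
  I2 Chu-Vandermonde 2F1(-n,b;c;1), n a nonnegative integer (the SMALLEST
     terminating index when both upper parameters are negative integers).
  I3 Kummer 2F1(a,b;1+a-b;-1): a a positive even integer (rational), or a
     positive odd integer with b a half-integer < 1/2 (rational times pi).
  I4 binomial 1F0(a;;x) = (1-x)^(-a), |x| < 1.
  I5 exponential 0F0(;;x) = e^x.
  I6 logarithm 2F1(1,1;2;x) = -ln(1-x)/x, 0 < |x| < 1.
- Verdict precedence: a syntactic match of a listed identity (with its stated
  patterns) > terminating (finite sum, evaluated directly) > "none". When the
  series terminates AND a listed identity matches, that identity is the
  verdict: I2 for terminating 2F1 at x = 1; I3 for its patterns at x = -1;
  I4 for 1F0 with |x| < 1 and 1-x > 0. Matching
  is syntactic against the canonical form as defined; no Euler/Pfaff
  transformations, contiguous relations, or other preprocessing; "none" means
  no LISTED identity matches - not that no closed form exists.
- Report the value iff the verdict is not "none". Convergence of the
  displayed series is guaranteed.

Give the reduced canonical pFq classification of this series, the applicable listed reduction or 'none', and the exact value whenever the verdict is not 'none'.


At argument \frac{1}{2}: a 2F1 with upper {\frac{1}{4}, \frac{1}{3}}, lower {\frac{19}{24}}, scaled by C = -\frac{12}{11}. Verdict: none (x = \frac{1}{2}): each listed identity misses the multisets {\frac{1}{4}, \frac{1}{3}} ; {\frac{19}{24}}.

Key step: from the first term -\frac{12}{11}: the lower running product (C = -12/11, x = 1/2) is a rising factorial.
Step ratio: r(k) = \frac{1}{2} * (k+\frac{1}{4}) (k+\frac{1}{3}) / [(k+\frac{19}{24}) (k+1)] - rational; roots negated = parameters, x = \frac{1}{2}, C = -\frac{12}{11}.


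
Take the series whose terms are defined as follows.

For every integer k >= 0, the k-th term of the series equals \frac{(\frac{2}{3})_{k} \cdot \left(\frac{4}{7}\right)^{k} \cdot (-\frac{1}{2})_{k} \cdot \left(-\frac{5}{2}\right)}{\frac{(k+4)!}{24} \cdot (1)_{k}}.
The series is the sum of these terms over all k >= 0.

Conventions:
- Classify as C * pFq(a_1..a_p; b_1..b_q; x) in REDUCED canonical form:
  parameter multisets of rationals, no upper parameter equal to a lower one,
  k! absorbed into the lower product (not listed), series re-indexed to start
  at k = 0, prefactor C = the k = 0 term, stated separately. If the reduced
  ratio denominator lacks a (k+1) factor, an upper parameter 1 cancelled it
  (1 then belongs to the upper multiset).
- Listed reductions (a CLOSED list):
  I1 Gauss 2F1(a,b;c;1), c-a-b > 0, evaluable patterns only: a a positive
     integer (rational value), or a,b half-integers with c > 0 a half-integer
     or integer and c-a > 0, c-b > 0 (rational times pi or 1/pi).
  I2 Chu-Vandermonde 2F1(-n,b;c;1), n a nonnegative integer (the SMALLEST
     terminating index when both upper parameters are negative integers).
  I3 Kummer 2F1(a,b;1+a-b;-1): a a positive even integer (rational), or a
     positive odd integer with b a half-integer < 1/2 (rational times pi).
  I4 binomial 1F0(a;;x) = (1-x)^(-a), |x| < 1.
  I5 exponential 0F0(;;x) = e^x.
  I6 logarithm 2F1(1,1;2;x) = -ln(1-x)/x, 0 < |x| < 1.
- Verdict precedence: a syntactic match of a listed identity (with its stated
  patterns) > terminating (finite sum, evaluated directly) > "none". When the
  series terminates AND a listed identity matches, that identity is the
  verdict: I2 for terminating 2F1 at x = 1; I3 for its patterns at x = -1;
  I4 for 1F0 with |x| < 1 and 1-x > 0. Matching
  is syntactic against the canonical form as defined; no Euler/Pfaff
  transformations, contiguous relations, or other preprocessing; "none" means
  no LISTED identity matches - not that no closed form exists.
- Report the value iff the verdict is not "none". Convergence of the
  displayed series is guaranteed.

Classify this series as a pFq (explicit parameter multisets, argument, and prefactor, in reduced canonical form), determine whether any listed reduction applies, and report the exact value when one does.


Canonical form: C = -\frac{5}{2} times 2F1 with upper {-\frac{1}{2}, \frac{2}{3}}, lower {5}, x = \frac{4}{7}. Verdict: none. A 2F1 with upper {-\frac{1}{2}, \frac{2}{3}} fits none of I1-I6 at x = \frac{4}{7}; the sum runs forever.

Structural cue: x = \frac{4}{7} and the denominator's factorial ratio (C = -5/2, x = 4/7) is a lower Pochhammer.
Step ratio: r(k) = \frac{4}{7} * (k-\frac{1}{2}) (k+\frac{2}{3}) / [(k+5) (k+1)] - rational in k, leading ratio \frac{4}{7}; with t_0 = -\frac{5}{2}, classification follows.


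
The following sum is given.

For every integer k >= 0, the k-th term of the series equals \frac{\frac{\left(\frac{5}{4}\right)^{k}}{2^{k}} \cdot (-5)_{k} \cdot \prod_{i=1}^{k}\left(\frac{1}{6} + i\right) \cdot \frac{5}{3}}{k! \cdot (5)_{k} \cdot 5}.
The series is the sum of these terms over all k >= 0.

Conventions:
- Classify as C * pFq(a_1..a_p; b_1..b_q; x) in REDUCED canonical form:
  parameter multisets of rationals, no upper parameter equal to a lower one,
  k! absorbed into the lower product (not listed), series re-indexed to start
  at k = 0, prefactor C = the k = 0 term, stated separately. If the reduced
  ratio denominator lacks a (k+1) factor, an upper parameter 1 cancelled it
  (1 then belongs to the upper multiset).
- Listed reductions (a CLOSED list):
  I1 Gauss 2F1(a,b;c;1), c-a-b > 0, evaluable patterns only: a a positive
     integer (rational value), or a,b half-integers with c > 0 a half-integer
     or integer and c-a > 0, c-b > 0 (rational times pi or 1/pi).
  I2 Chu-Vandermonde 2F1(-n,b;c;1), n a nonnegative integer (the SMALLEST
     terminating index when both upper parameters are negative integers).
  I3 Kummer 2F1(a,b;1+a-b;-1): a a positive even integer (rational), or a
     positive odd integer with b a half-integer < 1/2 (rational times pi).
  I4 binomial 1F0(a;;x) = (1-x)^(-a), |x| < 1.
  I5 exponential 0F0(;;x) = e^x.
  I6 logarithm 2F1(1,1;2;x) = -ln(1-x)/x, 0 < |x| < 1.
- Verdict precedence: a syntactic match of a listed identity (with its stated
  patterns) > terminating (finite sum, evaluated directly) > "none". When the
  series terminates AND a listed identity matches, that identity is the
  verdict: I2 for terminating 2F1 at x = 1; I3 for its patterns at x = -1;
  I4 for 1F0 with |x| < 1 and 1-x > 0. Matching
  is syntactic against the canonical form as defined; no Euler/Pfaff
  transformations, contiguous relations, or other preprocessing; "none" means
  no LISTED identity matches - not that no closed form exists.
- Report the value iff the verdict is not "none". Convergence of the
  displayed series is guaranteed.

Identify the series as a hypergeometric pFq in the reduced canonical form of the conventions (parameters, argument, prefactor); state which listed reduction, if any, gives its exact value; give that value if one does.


With C = \frac{1}{3}: the canonical form is 2F1(-5, \frac{7}{6}; 5; \frac{5}{8}). Verdict: terminating - upper -5 stops the sum at k = 5; the 6 terms are added exactly. Its exact value is \frac{57346028831}{330225942528}.

The tell: t_0 = \frac{1}{3} here, and the two k-th powers (C = 1/3) combine into one argument.
Adjacent-term ratio: r(k) = \frac{5}{8} * (k-5) (k+\frac{7}{6}) / [(k+5) (k+1)] - rational; roots negated = parameters, x = \frac{5}{8}, C = \frac{1}{3}.


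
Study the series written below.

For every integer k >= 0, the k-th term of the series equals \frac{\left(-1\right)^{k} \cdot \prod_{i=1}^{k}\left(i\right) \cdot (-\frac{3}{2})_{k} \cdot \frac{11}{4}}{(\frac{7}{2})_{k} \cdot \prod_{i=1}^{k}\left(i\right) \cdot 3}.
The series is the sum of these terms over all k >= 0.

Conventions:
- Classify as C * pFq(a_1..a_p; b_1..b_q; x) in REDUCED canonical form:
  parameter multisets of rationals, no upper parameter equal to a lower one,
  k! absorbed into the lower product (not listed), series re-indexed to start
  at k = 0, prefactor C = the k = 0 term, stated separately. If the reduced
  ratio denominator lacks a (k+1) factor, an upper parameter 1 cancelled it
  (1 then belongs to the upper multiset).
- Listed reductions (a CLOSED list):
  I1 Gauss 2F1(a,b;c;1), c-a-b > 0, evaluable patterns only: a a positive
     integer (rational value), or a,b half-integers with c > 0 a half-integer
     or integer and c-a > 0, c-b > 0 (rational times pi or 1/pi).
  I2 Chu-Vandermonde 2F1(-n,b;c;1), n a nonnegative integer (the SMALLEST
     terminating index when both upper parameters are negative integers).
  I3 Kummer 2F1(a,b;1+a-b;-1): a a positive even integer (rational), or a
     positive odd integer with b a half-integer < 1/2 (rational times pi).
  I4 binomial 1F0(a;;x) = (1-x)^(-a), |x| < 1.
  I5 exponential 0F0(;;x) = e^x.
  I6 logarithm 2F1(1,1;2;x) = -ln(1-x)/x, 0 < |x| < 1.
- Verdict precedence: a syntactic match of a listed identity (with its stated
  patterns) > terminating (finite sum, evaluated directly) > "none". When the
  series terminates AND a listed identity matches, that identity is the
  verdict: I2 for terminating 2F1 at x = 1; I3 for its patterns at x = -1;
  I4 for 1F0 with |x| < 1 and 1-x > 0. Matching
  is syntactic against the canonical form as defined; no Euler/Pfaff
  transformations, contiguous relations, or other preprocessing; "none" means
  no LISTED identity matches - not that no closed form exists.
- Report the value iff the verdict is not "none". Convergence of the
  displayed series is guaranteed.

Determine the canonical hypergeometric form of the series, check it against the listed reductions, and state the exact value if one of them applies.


At argument -1: a 2F1 with upper {-\frac{3}{2}, 1}, lower {\frac{7}{2}}, scaled by C = \frac{11}{12}. Verdict (x = -1): the Kummer evaluation I3 applies (x = -1; c = \frac{7}{2} equals 1+a-b for upper {-\frac{3}{2}, 1}: listed pattern). Sum: \frac{55}{128} \cdot \pi.

Key step: with t_0 = \frac{11}{12}, the running product (prefactor 11/12) telescopes to a rising factorial.
Ratio: r(k) = -1 * (k-\frac{3}{2}) (k+1) / [(k+\frac{7}{2}) (k+1)] - poly over poly, x = -1 from leading terms; C = \frac{11}{12} at k = 0.


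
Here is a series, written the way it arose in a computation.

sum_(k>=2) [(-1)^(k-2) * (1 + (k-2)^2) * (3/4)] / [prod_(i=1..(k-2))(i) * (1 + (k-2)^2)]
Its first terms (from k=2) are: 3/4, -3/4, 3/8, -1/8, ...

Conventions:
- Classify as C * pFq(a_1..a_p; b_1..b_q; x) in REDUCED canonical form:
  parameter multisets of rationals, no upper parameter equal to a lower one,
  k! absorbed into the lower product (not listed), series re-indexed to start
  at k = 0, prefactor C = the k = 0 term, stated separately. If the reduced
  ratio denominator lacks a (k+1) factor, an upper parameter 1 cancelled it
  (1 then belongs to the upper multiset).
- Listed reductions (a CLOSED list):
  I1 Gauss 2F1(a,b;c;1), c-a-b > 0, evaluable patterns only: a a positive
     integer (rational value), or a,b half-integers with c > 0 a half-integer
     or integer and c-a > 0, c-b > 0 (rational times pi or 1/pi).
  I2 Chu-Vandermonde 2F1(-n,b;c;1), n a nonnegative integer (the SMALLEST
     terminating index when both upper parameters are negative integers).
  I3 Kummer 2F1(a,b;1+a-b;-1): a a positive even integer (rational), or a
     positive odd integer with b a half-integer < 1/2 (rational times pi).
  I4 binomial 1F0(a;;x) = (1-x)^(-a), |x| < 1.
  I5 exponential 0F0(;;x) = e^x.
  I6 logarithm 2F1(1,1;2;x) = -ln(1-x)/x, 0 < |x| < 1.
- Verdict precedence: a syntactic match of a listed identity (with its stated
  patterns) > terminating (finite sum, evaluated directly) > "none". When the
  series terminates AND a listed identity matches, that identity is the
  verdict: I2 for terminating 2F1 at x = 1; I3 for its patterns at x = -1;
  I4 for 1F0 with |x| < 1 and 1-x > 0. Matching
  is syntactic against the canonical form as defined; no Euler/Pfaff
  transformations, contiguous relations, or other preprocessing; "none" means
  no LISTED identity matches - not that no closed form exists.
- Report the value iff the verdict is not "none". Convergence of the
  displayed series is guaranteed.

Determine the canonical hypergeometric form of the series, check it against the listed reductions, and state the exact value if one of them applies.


Reduced: x = -1, 0F0, upper = {-}, lower = {-}, C = 3/4. Verdict: exponential (I5) fires (the 0F0 exponential series at x = -1). Its exact value is (3/4) * e^(-1).

Structural cue: x = (-1) and k^2 + 1 divides numerator and denominator alike; C = 3/4, x = -1 after cancelling.
Term ratio: r(k) = (-1) * 1 / [(k+1)] - poly over poly, x = (-1) from leading terms; C = 3/4 at k = 0.


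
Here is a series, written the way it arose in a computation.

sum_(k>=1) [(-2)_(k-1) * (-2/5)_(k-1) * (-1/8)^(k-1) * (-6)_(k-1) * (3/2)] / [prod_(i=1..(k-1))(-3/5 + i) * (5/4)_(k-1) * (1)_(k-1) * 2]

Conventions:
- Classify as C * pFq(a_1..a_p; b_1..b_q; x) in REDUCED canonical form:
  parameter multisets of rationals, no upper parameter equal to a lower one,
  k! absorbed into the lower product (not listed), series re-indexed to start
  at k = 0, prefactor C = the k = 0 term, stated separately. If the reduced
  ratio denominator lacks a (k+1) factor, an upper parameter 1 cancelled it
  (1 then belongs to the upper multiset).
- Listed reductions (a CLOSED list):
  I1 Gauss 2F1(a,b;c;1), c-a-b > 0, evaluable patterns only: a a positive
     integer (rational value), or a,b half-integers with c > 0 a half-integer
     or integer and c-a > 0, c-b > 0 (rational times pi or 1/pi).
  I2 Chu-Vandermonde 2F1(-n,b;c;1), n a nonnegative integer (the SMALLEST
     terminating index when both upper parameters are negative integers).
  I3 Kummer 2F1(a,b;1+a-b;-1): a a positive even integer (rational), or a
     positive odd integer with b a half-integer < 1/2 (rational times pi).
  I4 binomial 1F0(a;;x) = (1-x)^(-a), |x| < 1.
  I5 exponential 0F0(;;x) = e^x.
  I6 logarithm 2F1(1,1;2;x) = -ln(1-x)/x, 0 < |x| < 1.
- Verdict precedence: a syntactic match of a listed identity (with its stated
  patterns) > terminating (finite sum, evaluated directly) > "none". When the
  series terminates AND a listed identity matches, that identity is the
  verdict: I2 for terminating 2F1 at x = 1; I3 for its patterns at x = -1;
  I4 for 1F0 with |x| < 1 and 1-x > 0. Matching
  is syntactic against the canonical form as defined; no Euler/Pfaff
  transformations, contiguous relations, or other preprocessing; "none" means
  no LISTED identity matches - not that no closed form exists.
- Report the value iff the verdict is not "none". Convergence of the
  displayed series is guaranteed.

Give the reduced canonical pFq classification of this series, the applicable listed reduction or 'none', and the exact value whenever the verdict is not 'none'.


The series (x = -1/8) is 3F2: upper {-6, -2, -2/5}, lower {2/5, 5/4}, prefactor 3/4. Verdict: terminating (-2 upstairs). 3 nonzero terms in all; added directly. Hence: 447/280.

Key observation: from the first term 3/4: the lower running product (C = 3/4) is a rising factorial.
Step ratio: r(k) = (-1/8) * (k-6) (k-2) (k-2/5) / [(k+2/5) (k+5/4) (k+1)] - rational in k. x = (-1/8); t_0 = 3/4; negate the roots.


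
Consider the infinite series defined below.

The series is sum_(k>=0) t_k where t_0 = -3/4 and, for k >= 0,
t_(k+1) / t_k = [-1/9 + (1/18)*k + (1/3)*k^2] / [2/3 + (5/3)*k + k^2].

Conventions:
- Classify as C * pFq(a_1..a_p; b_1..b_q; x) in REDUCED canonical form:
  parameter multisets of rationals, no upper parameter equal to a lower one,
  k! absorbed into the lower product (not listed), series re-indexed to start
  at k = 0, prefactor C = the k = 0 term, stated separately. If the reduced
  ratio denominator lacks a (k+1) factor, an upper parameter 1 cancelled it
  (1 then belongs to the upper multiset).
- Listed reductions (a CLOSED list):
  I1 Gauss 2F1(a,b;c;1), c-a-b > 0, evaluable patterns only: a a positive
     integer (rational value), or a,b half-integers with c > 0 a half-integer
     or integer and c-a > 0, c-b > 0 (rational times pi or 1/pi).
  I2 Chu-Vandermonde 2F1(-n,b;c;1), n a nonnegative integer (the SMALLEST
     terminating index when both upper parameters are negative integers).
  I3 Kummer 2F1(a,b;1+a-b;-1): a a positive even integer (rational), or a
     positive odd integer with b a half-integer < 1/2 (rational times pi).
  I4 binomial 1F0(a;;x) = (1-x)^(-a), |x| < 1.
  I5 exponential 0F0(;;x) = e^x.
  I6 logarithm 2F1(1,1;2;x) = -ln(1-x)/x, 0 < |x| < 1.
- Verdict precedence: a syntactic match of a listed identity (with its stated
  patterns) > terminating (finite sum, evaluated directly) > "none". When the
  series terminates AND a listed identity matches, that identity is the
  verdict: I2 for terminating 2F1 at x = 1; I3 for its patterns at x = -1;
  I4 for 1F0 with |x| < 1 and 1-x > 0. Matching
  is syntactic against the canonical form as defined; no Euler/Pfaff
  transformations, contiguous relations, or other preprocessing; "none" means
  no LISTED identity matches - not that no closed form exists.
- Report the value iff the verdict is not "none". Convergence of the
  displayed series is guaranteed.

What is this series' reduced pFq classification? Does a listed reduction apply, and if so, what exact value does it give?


Reduced: x = 1/3, 1F0, upper = {-1/2}, lower = {-}, C = -3/4. Verdict: this is binomial (I4) (the 1F0 binomial series: exponent 1/2, x = 1/3). Sum: (-3/4) * (2/3)^(1/2).

Structural cue: t_0 being -3/4, roots of the ratio polynomials (C = -3/4) are the negated parameters.
Term ratio: r(k) = (1/3) * (k-1/2) / [(k+1)] - rational; roots negated = parameters, x = (1/3), C = -3/4.


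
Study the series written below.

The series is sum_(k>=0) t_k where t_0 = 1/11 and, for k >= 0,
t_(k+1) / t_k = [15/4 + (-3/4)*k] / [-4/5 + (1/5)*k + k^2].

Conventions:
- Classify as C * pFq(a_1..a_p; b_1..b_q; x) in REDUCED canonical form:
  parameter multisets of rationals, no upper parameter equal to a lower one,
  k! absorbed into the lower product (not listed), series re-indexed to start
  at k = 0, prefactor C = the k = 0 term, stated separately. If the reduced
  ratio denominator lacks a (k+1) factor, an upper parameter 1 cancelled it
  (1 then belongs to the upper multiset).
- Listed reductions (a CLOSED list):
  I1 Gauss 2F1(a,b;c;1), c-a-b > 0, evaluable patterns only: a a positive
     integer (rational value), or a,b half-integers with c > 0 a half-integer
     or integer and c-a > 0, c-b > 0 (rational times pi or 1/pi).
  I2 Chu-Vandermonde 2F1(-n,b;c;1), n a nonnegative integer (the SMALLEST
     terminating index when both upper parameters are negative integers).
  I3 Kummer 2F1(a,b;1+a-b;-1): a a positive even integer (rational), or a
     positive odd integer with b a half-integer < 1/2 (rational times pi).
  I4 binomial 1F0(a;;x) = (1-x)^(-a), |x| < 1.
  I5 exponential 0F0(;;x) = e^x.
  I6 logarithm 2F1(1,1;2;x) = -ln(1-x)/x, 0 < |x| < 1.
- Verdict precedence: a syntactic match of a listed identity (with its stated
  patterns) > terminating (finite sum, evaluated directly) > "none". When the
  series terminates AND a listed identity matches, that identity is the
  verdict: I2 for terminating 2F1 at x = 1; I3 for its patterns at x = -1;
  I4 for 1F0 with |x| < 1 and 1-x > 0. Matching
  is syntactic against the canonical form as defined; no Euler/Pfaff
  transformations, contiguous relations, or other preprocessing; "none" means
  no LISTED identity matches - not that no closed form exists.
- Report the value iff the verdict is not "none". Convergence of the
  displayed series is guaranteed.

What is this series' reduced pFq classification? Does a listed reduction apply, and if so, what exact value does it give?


Reduced: x = -3/4, 1F1, upper = {-5}, lower = {-4/5}, C = 1/11. Verdict: terminating. (-5)_k vanishes past k = 5, leaving a 6-term sum, computed directly. Hence: -93337733/15859712.

Key observation: t_0 = 1/11 here, and the expanded ratio factors over Q; C = 1/11, roots give parameters.
Term ratio: r(k) = (-3/4) * (k-5) / [(k-4/5) (k+1)] - rational in k. x = (-3/4); t_0 = 1/11; negate the roots.


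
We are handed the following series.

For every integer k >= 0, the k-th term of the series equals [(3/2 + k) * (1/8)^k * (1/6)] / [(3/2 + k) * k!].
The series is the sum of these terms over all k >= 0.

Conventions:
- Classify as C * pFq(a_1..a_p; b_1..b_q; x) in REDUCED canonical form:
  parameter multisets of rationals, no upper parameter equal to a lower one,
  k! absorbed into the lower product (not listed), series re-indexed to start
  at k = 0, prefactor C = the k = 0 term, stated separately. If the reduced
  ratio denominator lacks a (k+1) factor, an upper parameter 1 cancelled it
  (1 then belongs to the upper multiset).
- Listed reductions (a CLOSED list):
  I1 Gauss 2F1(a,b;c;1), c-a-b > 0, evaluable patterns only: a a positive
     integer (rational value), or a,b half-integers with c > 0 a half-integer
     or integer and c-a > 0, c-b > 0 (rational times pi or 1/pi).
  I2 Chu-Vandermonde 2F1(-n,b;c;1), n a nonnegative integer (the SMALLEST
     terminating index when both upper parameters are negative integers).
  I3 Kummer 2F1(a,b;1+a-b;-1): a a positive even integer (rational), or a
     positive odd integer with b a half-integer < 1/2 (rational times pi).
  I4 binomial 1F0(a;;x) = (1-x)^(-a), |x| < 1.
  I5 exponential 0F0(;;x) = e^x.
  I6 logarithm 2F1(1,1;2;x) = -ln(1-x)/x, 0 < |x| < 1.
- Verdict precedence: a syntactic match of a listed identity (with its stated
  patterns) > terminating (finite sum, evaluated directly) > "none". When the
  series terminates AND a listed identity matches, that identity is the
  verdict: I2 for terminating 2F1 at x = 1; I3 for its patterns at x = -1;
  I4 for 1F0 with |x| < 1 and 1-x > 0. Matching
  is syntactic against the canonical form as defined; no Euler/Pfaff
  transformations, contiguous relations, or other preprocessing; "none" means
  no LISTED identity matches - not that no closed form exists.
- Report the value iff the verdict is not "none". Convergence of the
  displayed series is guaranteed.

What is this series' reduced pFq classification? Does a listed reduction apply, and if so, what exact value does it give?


The series (x = 1/8) is 0F0: upper {-}, lower {-}, prefactor 1/6. Verdict (x = 1/8): exponential (I5) applies (the 0F0 exponential series at x = 1/8). Its exact value is (1/6) * e^(1/8).

Structural cue: x = (1/8) and k + 3/2 divides numerator and denominator alike; prefactor 1/6 after cancelling.
Step ratio: r(k) = (1/8) * 1 / [(k+1)] - rational; roots negated = parameters, x = (1/8), C = 1/6.


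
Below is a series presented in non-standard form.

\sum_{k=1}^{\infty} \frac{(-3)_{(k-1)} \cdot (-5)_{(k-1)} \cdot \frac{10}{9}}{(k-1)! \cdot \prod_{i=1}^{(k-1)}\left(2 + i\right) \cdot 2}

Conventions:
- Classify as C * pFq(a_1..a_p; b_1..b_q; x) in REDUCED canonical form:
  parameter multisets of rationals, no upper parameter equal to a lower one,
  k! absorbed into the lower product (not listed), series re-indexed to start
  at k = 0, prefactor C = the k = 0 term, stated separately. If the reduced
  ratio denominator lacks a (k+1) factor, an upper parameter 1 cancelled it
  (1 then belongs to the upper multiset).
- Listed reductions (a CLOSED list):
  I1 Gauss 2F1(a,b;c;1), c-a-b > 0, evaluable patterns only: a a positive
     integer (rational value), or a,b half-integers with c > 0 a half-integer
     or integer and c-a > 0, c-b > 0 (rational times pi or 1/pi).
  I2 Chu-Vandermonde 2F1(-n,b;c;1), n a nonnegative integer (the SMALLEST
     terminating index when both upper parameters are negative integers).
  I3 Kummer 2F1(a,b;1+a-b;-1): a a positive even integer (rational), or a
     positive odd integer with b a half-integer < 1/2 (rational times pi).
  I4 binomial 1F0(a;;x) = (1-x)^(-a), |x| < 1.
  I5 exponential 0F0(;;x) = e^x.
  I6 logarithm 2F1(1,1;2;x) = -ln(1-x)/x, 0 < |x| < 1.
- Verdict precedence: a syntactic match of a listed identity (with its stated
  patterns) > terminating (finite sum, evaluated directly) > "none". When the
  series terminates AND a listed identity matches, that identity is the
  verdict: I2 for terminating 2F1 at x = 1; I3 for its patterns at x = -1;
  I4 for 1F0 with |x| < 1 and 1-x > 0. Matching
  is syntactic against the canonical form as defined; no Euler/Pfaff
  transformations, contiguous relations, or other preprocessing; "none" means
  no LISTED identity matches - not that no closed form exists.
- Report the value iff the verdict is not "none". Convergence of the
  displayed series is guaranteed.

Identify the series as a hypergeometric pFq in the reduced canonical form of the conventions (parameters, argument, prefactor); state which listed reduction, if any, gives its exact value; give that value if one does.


Classification (C = \frac{5}{9}): 2F1 with upper {-5, -3}, lower {3}, argument x = 1. Verdict: Chu-Vandermonde (I2) fires (terminating 2F1 at x = 1 with n = 3, b = -5, c = 3). Hence: \frac{20}{3}.

Key observation: x = 1 and the lower running product (prefactor 5/9) is a rising factorial.
Ratio: r(k) = 1 * (k-5) (k-3) / [(k+3) (k+1)] - rational in k, leading ratio 1; with t_0 = \frac{5}{9}, classification follows.


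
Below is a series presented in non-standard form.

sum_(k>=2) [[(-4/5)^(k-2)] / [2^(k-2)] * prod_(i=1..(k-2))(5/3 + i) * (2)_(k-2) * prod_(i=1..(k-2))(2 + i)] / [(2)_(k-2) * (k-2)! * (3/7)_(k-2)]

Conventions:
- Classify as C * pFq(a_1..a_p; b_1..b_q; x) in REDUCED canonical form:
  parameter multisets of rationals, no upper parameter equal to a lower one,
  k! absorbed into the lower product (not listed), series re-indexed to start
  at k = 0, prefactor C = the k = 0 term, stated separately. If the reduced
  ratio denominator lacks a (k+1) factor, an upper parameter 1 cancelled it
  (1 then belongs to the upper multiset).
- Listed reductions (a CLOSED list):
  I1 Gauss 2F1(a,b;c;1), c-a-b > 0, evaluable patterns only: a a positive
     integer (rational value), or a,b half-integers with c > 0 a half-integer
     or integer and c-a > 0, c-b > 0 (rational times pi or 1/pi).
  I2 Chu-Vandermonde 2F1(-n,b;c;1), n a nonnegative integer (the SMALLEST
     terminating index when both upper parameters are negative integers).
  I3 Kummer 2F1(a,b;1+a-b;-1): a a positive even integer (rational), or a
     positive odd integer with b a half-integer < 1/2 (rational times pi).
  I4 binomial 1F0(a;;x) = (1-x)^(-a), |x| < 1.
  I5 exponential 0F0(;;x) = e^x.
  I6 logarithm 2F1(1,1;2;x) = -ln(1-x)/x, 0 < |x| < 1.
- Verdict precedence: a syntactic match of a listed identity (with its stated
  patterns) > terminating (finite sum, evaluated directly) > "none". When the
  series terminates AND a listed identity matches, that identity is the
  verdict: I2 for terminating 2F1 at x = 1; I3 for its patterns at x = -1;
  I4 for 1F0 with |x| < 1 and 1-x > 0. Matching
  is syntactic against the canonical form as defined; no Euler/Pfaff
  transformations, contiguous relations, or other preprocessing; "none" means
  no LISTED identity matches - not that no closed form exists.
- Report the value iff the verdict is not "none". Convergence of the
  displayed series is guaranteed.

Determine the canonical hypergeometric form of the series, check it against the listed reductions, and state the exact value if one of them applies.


The tell: t_0 being 1, the running product (C = 1, x = -2/5) telescopes to a rising factorial.
Consecutive-term ratio: r(k) = (-2/5) * (k+8/3) (k+3) / [(k+3/7) (k+1)] - rational in k. x = (-2/5); t_0 = 1; negate the roots.

Prefactor 1, argument -2/5: 2F1 with upper {8/3, 3} over lower {3/7}. Verdict: none - this 2F1 at x = -2/5 matches no listed pattern, and upper {8/3, 3} holds no stopper.


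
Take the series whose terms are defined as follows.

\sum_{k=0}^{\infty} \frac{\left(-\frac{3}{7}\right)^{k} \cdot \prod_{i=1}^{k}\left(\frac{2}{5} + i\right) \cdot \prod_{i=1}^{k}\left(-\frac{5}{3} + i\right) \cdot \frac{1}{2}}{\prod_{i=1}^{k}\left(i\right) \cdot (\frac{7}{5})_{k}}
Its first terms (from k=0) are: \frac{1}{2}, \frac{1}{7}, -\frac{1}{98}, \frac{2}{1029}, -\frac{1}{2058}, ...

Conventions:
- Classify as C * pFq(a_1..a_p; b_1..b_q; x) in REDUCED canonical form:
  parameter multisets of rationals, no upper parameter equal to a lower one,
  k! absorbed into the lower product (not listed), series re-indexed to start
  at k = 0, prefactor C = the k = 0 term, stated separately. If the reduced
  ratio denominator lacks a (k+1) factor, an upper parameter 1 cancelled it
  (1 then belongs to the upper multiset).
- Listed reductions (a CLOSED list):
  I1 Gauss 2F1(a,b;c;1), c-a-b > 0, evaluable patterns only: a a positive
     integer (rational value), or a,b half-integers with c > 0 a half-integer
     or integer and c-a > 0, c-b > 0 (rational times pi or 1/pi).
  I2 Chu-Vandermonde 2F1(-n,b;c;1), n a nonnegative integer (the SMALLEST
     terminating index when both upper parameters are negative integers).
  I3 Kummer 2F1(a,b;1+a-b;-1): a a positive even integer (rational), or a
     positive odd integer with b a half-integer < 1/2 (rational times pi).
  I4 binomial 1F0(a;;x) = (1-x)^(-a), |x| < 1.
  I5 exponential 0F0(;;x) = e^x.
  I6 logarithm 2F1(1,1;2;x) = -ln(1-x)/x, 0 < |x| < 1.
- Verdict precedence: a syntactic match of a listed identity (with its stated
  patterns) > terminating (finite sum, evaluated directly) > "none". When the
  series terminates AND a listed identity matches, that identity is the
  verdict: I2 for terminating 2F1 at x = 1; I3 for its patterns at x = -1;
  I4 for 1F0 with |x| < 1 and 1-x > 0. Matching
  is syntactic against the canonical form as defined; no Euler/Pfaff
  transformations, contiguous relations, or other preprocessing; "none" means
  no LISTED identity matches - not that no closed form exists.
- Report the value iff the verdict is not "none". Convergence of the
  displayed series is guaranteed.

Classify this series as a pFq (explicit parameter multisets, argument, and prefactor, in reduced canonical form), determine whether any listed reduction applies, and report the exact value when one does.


The series (x = -\frac{3}{7}) is 1F0: upper {-\frac{2}{3}}, lower {-}, prefactor \frac{1}{2}. Verdict: this is the binomial series (I4) (the 1F0 binomial series: exponent 2/3, x = -\frac{3}{7}). Hence: \frac{1}{2} \cdot \left(\frac{10}{7}\right)^{\frac{2}{3}}.

Structural cue: x = -\frac{3}{7} and the running product (prefactor 1/2) telescopes to a rising factorial.
Consecutive-term ratio: r(k) = -\frac{3}{7} * (k-\frac{2}{3}) / [(k+1)] - poly over poly, x = -\frac{3}{7} from leading terms; C = \frac{1}{2} at k = 0.


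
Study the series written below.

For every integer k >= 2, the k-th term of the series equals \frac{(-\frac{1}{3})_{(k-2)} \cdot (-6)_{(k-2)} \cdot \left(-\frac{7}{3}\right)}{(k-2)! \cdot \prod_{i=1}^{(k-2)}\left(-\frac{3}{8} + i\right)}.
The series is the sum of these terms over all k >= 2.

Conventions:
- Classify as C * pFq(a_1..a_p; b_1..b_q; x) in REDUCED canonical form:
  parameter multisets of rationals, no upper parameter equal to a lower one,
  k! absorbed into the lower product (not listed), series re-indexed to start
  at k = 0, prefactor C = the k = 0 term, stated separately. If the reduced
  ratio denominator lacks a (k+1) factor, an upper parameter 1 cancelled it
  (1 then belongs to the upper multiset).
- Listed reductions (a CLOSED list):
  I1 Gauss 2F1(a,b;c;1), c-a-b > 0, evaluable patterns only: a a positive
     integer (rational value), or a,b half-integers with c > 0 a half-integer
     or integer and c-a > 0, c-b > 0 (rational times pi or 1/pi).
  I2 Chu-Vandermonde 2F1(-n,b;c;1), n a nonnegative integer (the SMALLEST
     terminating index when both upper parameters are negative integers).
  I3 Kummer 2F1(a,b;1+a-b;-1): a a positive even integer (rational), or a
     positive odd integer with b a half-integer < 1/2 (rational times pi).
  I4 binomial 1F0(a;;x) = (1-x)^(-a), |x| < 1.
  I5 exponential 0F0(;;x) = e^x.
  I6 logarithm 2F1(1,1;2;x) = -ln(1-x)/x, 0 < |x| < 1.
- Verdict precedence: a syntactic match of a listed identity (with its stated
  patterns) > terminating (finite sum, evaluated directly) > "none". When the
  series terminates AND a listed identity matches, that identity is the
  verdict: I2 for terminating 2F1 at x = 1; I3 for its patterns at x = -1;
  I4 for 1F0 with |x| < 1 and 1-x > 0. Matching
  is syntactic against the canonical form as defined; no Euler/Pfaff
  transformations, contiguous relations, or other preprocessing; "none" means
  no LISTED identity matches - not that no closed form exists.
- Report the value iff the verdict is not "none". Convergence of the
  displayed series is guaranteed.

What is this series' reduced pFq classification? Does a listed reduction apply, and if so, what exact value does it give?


Classification (C = -\frac{7}{3}): 2F1 with upper {-6, -\frac{1}{3}}, lower {\frac{5}{8}}, argument x = 1. Verdict: this is Vandermonde's identity (I2) (terminating 2F1 at x = 1 with n = 6, b = -1/3, c = \frac{5}{8}). Exact value: -\frac{1908874121}{316797885}.

Structural cue: from the first term -\frac{7}{3}: the lower running product (C = -7/3, x = 1) is a rising factorial.
Ratio: r(k) = 1 * (k-6) (k-\frac{1}{3}) / [(k+\frac{5}{8}) (k+1)] - rational; roots negated = parameters, x = 1, C = -\frac{7}{3}.


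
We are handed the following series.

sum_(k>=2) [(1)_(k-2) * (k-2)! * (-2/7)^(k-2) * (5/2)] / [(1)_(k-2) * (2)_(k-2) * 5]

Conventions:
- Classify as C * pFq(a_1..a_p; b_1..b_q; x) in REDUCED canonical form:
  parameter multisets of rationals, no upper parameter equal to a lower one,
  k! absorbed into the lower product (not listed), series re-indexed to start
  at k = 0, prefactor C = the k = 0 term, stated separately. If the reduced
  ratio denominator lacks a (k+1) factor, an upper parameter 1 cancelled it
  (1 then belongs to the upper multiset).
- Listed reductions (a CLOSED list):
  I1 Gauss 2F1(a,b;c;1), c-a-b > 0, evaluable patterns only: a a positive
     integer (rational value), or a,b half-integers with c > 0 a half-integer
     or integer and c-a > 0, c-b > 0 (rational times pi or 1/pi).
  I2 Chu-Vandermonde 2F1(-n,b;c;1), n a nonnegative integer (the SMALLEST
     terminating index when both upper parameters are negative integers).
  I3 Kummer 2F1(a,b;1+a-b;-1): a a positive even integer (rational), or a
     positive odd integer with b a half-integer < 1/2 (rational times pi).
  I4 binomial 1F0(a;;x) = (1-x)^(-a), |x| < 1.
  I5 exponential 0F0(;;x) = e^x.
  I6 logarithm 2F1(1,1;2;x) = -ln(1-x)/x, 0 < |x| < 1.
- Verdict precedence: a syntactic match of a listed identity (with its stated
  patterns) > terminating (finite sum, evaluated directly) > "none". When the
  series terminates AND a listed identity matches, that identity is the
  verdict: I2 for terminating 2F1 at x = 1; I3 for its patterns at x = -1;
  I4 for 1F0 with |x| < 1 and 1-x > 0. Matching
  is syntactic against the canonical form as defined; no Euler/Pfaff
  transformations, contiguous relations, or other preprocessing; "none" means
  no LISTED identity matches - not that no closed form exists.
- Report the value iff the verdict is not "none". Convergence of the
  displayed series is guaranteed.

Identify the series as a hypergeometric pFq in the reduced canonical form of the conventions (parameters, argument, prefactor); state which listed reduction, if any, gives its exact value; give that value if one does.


Structural cue: x = (-2/7) and the factorial ratio (C = 1/2, x = -2/7) (k+a-1)!/(a-1)! is a rising factorial (a)_k.
Consecutive-term ratio: r(k) = (-2/7) * (k+1) (k+1) / [(k+2) (k+1)] ; factor over Q: parameters, x = (-2/7), and C = 1/2.

Classification (C = 1/2): 2F1 with upper {1, 1}, lower {2}, argument x = -2/7. Verdict: logarithm (I6) applies (the logarithm: parameters (1,1;2), x = -2/7). Exact value: (7/4) * ln(9/7).


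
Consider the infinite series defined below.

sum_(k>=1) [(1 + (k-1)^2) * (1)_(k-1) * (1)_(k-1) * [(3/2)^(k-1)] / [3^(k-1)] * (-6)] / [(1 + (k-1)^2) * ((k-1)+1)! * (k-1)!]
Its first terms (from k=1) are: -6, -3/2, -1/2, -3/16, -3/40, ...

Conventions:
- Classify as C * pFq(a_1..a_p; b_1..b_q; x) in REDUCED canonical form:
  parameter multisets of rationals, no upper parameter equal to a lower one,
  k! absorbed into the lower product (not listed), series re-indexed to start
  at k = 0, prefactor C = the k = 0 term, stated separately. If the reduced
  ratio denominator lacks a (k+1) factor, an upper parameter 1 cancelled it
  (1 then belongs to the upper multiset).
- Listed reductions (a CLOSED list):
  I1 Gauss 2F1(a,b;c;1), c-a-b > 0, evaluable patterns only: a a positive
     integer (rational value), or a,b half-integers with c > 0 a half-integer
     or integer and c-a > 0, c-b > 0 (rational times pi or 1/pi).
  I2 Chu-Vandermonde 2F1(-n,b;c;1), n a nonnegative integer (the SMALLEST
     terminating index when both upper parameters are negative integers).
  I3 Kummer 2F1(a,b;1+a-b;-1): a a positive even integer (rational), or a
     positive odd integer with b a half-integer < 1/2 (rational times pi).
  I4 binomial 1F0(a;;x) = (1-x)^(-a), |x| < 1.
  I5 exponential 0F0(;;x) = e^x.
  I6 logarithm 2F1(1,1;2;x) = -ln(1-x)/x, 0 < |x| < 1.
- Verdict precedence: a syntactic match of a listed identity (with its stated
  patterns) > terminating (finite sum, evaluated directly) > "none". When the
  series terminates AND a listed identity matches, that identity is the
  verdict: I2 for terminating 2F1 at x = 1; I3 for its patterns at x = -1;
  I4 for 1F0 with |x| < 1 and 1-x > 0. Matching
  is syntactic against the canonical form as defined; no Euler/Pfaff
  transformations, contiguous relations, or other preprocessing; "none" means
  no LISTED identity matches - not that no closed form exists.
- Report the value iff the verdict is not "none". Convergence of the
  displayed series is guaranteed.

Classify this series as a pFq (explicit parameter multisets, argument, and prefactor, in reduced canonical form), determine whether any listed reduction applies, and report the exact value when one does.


With C = -6: the canonical form is 2F1(1, 1; 2; 1/2). Verdict (x = 1/2): the logarithmic series (I6) applies (the logarithm: parameters (1,1;2), x = 1/2). Sum: 12 * ln(1/2).

Key step: with t_0 = -6, the two k-th powers (C = -6) combine into one argument.
Adjacent-term ratio: r(k) = (1/2) * (k+1) (k+1) / [(k+2) (k+1)] ; factor over Q: parameters, x = (1/2), and C = -6.
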